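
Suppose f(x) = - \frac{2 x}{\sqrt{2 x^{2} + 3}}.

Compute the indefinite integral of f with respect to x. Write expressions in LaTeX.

The substitution u = 2 x^{2} + 3 works: f is exactly (dF/du)*(du/dx) for that inner function.
Check: d/dx[- \sqrt{2 x^{2} + 3}] = - \frac{2 x}{\sqrt{2 x^{2} + 3}} = f(x).

F(x) = - \sqrt{2 x^{2} + 3} + C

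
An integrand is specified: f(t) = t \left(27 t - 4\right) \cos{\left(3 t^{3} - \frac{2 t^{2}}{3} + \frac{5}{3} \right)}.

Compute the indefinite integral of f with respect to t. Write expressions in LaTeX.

The substitution u = 3 t^{3} - \frac{2 t^{2}}{3} + \frac{5}{3} works: f is exactly (dF/du)*(du/dt) for that inner function.
Check: d/dt[3 \sin{\left(3 t^{3} - \frac{2 t^{2}}{3} + \frac{5}{3} \right)}] = 27 t^{2} \cos{\left(3 t^{3} - \frac{2 t^{2}}{3} + \frac{5}{3} \right)} - 4 t \cos{\left(3 t^{3} - \frac{2 t^{2}}{3} + \frac{5}{3} \right)}, which equals f(t).

F(t) = 3 \sin{\left(3 t^{3} - \frac{2 t^{2}}{3} + \frac{5}{3} \right)} + C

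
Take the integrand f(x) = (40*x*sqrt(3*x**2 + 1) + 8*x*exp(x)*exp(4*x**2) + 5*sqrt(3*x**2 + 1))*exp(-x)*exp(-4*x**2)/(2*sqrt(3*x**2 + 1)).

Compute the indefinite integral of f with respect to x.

A candidate is checked by its d/dx: the result must match f(x).
Check: d/dx[4*sqrt(3*x**2 + 1)/3 - 5*exp(-4*x**2 - x)/2] = (40*x*sqrt(3*x**2 + 1) + 8*x*exp(x)*exp(4*x**2) + 5*sqrt(3*x**2 + 1))*exp(-x)*exp(-4*x**2)/(2*sqrt(3*x**2 + 1)) = f(x).

F(x) = 4*sqrt(3*x**2 + 1)/3 - 5*exp(-4*x**2 - x)/2 + C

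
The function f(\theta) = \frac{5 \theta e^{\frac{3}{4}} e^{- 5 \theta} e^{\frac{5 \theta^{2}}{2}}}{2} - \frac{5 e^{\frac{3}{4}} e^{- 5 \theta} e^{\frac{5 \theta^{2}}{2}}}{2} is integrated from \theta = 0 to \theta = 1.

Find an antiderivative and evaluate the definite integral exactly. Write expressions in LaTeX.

Antiderivative: F(\theta) = \frac{e^{\frac{5 \theta^{2}}{2} - 5 \theta + \frac{3}{4}}}{2}; value = - \frac{e^{\frac{3}{4}}}{2} + \frac{1}{2 e^{\frac{7}{4}}}

f matches the chain-rule pattern g'(h)*h' with inner function h(\theta) = \frac{5 \theta^{2}}{2} - 5 \theta + \frac{3}{4}; substituting u = h(\theta) collapses the integral.
F(\theta) = \frac{e^{\frac{5 \theta^{2}}{2} - 5 \theta + \frac{3}{4}}}{2} is an antiderivative of f.
Check: d/d\theta[\frac{e^{\frac{5 \theta^{2}}{2} - 5 \theta + \frac{3}{4}}}{2}] = \frac{5 \theta e^{\frac{3}{4}} e^{- 5 \theta} e^{\frac{5 \theta^{2}}{2}}}{2} - \frac{5 e^{\frac{3}{4}} e^{- 5 \theta} e^{\frac{5 \theta^{2}}{2}}}{2} = f(\theta).
F(1) = \frac{1}{2 e^{\frac{7}{4}}}; F(0) = \frac{e^{\frac{3}{4}}}{2}.
Integral = F(1) - F(0) = - \frac{e^{\frac{3}{4}}}{2} + \frac{1}{2 e^{\frac{7}{4}}}.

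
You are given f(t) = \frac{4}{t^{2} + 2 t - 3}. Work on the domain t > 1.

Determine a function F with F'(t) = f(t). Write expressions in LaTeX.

An antiderivative is F(t) = \log{\left(t - 1 \right)} - \log{\left(t + 3 \right)}.

Factor the denominator (\left(t - 1\right) \left(t + 3\right)) and decompose: f = - \frac{1}{t + 3} + \frac{1}{t - 1}; each piece integrates to a log, atan, or power term.
Check: d/dt[\log{\left(t - 1 \right)} - \log{\left(t + 3 \right)}] = \frac{4}{t^{2} + 2 t - 3} = f(t).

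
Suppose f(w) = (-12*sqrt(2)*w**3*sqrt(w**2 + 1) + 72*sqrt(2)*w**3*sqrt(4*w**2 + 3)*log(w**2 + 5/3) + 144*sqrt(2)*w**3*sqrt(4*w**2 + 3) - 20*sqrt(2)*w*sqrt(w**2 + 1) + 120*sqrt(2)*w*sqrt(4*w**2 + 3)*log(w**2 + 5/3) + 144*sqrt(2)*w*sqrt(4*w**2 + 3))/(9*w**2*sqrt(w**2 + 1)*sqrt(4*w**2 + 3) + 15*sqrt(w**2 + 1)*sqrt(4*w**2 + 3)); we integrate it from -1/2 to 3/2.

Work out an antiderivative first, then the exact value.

Antiderivative: F(w) = -2*sqrt(2*w**2 + 3/2)/3 + 8*sqrt(2*w**2 + 2)*log(w**2 + 5/3); value = -4*sqrt(10)*log(23/12) - 2*sqrt(6)/3 + 2*sqrt(2)/3 + 4*sqrt(26)*log(47/12)

Recover f(w) by differentiating a candidate F(w); any mismatch rules it out.
F(w) = -2*sqrt(2*w**2 + 3/2)/3 + 8*sqrt(2*w**2 + 2)*log(w**2 + 5/3) is an antiderivative of f.
Check: d/dw[-2*sqrt(2*w**2 + 3/2)/3 + 8*sqrt(2*w**2 + 2)*log(w**2 + 5/3)] = (-12*sqrt(2)*w**3*sqrt(w**2 + 1) + 72*sqrt(2)*w**3*sqrt(4*w**2 + 3)*log(w**2 + 5/3) + 144*sqrt(2)*w**3*sqrt(4*w**2 + 3) - 20*sqrt(2)*w*sqrt(w**2 + 1) + 120*sqrt(2)*w*sqrt(4*w**2 + 3)*log(w**2 + 5/3) + 144*sqrt(2)*w*sqrt(4*w**2 + 3))/(9*w**2*sqrt(w**2 + 1)*sqrt(4*w**2 + 3) + 15*sqrt(w**2 + 1)*sqrt(4*w**2 + 3)) = f(w).
F(3/2) = -2*sqrt(6)/3 + 4*sqrt(26)*log(47/12); F(-1/2) = -2*sqrt(2)/3 + 4*sqrt(10)*log(23/12).
Integral = F(3/2) - F(-1/2) = -4*sqrt(10)*log(23/12) - 2*sqrt(6)/3 + 2*sqrt(2)/3 + 4*sqrt(26)*log(47/12).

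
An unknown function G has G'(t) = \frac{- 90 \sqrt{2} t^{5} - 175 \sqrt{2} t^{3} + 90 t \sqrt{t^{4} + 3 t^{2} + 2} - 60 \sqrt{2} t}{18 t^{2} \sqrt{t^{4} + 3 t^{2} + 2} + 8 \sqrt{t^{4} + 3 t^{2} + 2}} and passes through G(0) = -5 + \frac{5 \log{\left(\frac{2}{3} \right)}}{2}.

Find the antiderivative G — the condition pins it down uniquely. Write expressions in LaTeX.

G(t) = \frac{5 \left(- \sqrt{2} \sqrt{t^{4} + 3 t^{2} + 2} + \log{\left(\frac{3 t^{2}}{2} + \frac{2}{3} \right)}\right)}{2}

A candidate passes only if d/dt[G] lands on the given G'(t) exactly.
A general antiderivative is - 5 \sqrt{\frac{t^{4}}{2} + \frac{3 t^{2}}{2} + 1} + \frac{5 \log{\left(\frac{3 t^{2}}{2} + \frac{2}{3} \right)}}{2} + C.
The condition gives C = -5 + \frac{5 \log{\left(\frac{2}{3} \right)}}{2} - (-5 + \frac{5 \log{\left(\frac{2}{3} \right)}}{2}) = 0.
So G(t) = \frac{5 \left(- \sqrt{2} \sqrt{t^{4} + 3 t^{2} + 2} + \log{\left(\frac{3 t^{2}}{2} + \frac{2}{3} \right)}\right)}{2}.
Check: d/dt[\frac{5 \left(- \sqrt{2} \sqrt{t^{4} + 3 t^{2} + 2} + \log{\left(\frac{3 t^{2}}{2} + \frac{2}{3} \right)}\right)}{2}] = \frac{- 90 \sqrt{2} t^{5} - 175 \sqrt{2} t^{3} + 90 t \sqrt{t^{4} + 3 t^{2} + 2} - 60 \sqrt{2} t}{18 t^{2} \sqrt{t^{4} + 3 t^{2} + 2} + 8 \sqrt{t^{4} + 3 t^{2} + 2}} = G'(t).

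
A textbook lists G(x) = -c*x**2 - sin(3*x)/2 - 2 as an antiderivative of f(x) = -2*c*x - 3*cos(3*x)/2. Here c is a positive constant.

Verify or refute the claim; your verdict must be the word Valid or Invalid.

Valid: G'(x) = f(x).

d/dx[G] = -2*c*x - 3*cos(3*x)/2
This equals f(x) exactly, so the claim holds.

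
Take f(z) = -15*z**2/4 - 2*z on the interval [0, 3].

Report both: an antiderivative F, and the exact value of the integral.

Antiderivative: F(z) = -5*z**3/4 - z**2; value = -171/4

Integrate term by term and add the pieces.
F(z) = -5*z**3/4 - z**2 is an antiderivative of f.
Check: d/dz[-5*z**3/4 - z**2] = -15*z**2/4 - 2*z = f(z).
F(3) = -171/4; F(0) = 0.
Integral = F(3) - F(0) = -171/4.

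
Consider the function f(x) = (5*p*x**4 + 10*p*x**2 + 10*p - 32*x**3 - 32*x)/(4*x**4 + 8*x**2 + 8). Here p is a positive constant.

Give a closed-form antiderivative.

An antiderivative is F(x) = 5*p*x/4 - 2*log(x**4 + 2*x**2 + 2).

Whatever form F(x) takes, F'(x) = f(x) is non-negotiable.
Check: d/dx[5*p*x/4 - 2*log(x**4 + 2*x**2 + 2)] = (5*p*x**4 + 10*p*x**2 + 10*p - 32*x**3 - 32*x)/(4*x**4 + 8*x**2 + 8) = f(x).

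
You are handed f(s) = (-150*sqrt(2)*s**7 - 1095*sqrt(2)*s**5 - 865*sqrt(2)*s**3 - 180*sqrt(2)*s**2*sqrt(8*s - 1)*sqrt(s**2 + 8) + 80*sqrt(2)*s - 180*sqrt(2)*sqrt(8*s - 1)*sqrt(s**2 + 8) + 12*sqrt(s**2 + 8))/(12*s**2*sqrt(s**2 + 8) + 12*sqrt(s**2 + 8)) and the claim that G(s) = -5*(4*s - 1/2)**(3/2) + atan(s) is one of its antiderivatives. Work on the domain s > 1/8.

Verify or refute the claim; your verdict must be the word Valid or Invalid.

d/ds[G] = (-30*s**2*sqrt(8*s - 1) - 30*sqrt(8*s - 1) + sqrt(2))/(sqrt(2)*s**2 + sqrt(2))
d/ds[G] - f(s) = sqrt(2)*(150*s**5 + 945*s**3 - 80*s)/(12*sqrt(s**2 + 8)) != 0.

Invalid: d/ds[G] - f = sqrt(2)*(150*s**5 + 945*s**3 - 80*s)/(12*sqrt(s**2 + 8)), which is not 0.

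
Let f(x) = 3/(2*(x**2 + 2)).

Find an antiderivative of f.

Since d/dx undoes antidifferentiation here, F'(x) = f(x) is required of F(x).
Check: d/dx[3*sqrt(2)*atan(sqrt(2)*x/2)/4] = 3/(2*x**2 + 4), which equals f(x).

An antiderivative is F(x) = 3*sqrt(2)*atan(sqrt(2)*x/2)/4.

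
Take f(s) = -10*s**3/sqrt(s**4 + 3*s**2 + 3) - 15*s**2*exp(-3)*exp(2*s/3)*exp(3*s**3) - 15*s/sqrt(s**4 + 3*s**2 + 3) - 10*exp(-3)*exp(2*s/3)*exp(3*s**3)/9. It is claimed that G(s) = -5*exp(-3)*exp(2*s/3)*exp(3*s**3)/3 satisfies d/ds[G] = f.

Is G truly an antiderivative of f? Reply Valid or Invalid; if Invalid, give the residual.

d/ds[G] = (-135*s**2*exp(2*s/3)*exp(3*s**3) - 10*exp(2*s/3)*exp(3*s**3))*exp(-3)/9
d/ds[G] - f(s) = (10*s**3 + 15*s)/sqrt(s**4 + 3*s**2 + 3) != 0.

Invalid: d/ds[G] - f = (10*s**3 + 15*s)/sqrt(s**4 + 3*s**2 + 3), which is not 0.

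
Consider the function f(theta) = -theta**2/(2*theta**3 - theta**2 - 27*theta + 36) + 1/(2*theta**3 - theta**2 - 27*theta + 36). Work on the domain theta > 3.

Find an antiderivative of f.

Factor the denominator ((theta - 3)*(theta + 4)*(2*theta - 3)) and decompose: f = 5/(33*(2*theta - 3)) - 15/(77*(theta + 4)) - 8/(21*(theta - 3)); each piece integrates to a log, atan, or power term.
Check: d/dtheta[-(176*log(theta - 3) - 35*log(theta - 3/2) + 90*log(theta + 4))/462] = (1 - theta**2)/(2*theta**3 - theta**2 - 27*theta + 36), which equals f(theta).

An antiderivative is F(theta) = -(176*log(theta - 3) - 35*log(theta - 3/2) + 90*log(theta + 4))/462.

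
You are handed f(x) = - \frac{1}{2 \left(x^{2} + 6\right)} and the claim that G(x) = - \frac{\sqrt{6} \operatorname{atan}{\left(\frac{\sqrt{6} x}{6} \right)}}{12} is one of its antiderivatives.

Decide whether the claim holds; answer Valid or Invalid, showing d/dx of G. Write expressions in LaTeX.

d/dx[G] = - \frac{1}{2 x^{2} + 12}
This equals f(x) exactly, so the claim holds.

Valid - differentiating G returns exactly f.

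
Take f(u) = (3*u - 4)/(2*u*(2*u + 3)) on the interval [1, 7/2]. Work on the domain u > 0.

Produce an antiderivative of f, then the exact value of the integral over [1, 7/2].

Antiderivative: F(u) = -2*log(u)/3 + 17*log(u + 3/2)/12; value = -17*log(5/2)/12 - 2*log(7/2)/3 + 17*log(5)/12

Factor the denominator (2*u*(2*u + 3)) and decompose: f = 17/(6*(2*u + 3)) - 2/(3*u); each piece integrates to a log, atan, or power term.
F(u) = -2*log(u)/3 + 17*log(u + 3/2)/12 is an antiderivative of f.
Check: d/du[-2*log(u)/3 + 17*log(u + 3/2)/12] = (3*u - 4)/(4*u**2 + 6*u), which equals f(u).
F(7/2) = -2*log(7/2)/3 + 17*log(5)/12; F(1) = 17*log(5/2)/12.
Integral = F(7/2) - F(1) = -17*log(5/2)/12 - 2*log(7/2)/3 + 17*log(5)/12.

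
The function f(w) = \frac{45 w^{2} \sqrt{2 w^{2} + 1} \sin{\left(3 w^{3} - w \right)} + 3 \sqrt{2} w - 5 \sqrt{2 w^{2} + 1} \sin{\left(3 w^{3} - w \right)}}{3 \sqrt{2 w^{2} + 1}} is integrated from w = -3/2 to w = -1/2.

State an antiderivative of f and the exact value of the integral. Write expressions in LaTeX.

Differentiate the proposed F(w) back; it has to land on f(w) exactly.
F(w) = - \frac{- 3 \sqrt{2} \sqrt{2 w^{2} + 1} + 10 \cos{\left(3 w^{3} - w \right)}}{6} is an antiderivative of f.
Check: d/dw[- \frac{- 3 \sqrt{2} \sqrt{2 w^{2} + 1} + 10 \cos{\left(3 w^{3} - w \right)}}{6}] = \frac{45 w^{2} \sqrt{2 w^{2} + 1} \sin{\left(3 w^{3} - w \right)} + 3 \sqrt{2} w - 5 \sqrt{2 w^{2} + 1} \sin{\left(3 w^{3} - w \right)}}{3 \sqrt{2 w^{2} + 1}} = f(w).
F(-1/2) = - \frac{5 \cos{\left(\frac{1}{8} \right)}}{3} + \frac{\sqrt{3}}{2}; F(-3/2) = - \frac{5 \cos{\left(\frac{69}{8} \right)}}{3} + \frac{\sqrt{11}}{2}.
Integral = F(-1/2) - F(-3/2) = - \frac{\sqrt{11}}{2} - \frac{5 \cos{\left(\frac{1}{8} \right)}}{3} + \frac{5 \cos{\left(\frac{69}{8} \right)}}{3} + \frac{\sqrt{3}}{2}.

Antiderivative: F(w) = - \frac{- 3 \sqrt{2} \sqrt{2 w^{2} + 1} + 10 \cos{\left(3 w^{3} - w \right)}}{6}; value = - \frac{\sqrt{11}}{2} - \frac{5 \cos{\left(\frac{1}{8} \right)}}{3} + \frac{5 \cos{\left(\frac{69}{8} \right)}}{3} + \frac{\sqrt{3}}{2}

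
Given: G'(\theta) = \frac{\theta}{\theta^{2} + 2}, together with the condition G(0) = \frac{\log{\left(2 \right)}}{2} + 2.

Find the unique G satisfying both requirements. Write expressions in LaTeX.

G(\theta) = \frac{\log{\left(\theta^{2} + 2 \right)} + 4}{2}

The substitution u = \theta^{2} + 2 works: G'(\theta) is exactly (dG/du)*(du/d\theta) for that inner function.
A general antiderivative is \frac{\log{\left(\theta^{2} + 2 \right)}}{2} + C.
The condition gives C = \frac{\log{\left(2 \right)}}{2} + 2 - (\frac{\log{\left(2 \right)}}{2}) = 2.
So G(\theta) = \frac{\log{\left(\theta^{2} + 2 \right)} + 4}{2}.
Check: d/d\theta[\frac{\log{\left(\theta^{2} + 2 \right)} + 4}{2}] = \frac{\theta}{\theta^{2} + 2} = G'(\theta).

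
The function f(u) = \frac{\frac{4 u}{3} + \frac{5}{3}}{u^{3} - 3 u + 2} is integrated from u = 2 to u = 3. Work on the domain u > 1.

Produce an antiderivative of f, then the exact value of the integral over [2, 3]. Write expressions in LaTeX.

Factor the denominator (3 \left(u - 1\right)^{2} \left(u + 2\right)) and decompose: f = - \frac{1}{9 \left(u + 2\right)} + \frac{1}{9 \left(u - 1\right)} + \frac{1}{\left(u - 1\right)^{2}}; each piece integrates to a log, atan, or power term.
F(u) = \frac{\log{\left(u - 1 \right)}}{9} - \frac{\log{\left(u + 2 \right)}}{9} - \frac{1}{u - 1} is an antiderivative of f.
Check: d/du[\frac{\log{\left(u - 1 \right)}}{9} - \frac{\log{\left(u + 2 \right)}}{9} - \frac{1}{u - 1}] = \frac{4 u + 5}{3 u^{3} - 9 u + 6}, which equals f(u).
F(3) = - \frac{1}{2} - \frac{\log{\left(5 \right)}}{9} + \frac{\log{\left(2 \right)}}{9}; F(2) = -1 - \frac{\log{\left(4 \right)}}{9}.
Integral = F(3) - F(2) = - \frac{\log{\left(5 \right)}}{9} + \frac{\log{\left(2 \right)}}{9} + \frac{\log{\left(4 \right)}}{9} + \frac{1}{2}.

Antiderivative: F(u) = \frac{\log{\left(u - 1 \right)}}{9} - \frac{\log{\left(u + 2 \right)}}{9} - \frac{1}{u - 1}; value = - \frac{\log{\left(5 \right)}}{9} + \frac{\log{\left(2 \right)}}{9} + \frac{\log{\left(4 \right)}}{9} + \frac{1}{2}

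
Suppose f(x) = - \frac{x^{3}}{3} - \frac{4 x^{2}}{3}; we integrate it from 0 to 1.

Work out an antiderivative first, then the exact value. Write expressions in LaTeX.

Integrate term by term and add the pieces.
F(x) = - \frac{x^{4}}{12} - \frac{4 x^{3}}{9} is an antiderivative of f.
Check: d/dx[- \frac{x^{4}}{12} - \frac{4 x^{3}}{9}] = - \frac{x^{3}}{3} - \frac{4 x^{2}}{3} = f(x).
F(1) = - \frac{19}{36}; F(0) = 0.
Integral = F(1) - F(0) = - \frac{19}{36}.

Antiderivative: F(x) = - \frac{x^{4}}{12} - \frac{4 x^{3}}{9}; value = - \frac{19}{36}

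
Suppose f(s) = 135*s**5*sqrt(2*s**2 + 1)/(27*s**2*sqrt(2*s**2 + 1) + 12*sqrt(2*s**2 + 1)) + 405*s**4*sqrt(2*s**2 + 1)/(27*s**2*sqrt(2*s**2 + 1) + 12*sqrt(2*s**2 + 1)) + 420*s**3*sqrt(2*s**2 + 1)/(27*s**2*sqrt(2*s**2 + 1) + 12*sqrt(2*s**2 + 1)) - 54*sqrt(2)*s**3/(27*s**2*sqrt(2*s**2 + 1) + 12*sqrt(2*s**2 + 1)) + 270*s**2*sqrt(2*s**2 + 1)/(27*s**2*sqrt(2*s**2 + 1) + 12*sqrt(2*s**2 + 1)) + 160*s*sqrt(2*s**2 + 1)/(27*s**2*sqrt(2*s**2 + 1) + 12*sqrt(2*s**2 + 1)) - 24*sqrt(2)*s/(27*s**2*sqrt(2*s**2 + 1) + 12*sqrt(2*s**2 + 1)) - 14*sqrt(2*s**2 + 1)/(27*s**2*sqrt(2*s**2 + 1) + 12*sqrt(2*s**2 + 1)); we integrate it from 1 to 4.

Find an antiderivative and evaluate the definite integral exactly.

Antiderivative: F(s) = 5*s**4/4 + 5*s**3 + 20*s**2/3 + 10*s/3 - sqrt(2)*sqrt(2*s**2 + 1) - 3*atan(3*s/2); value = -sqrt(66) - 3*atan(6) + sqrt(6) + 3*atan(3/2) + 2975/4

The integrand splits into summands that can be handled one at a time.
F(s) = 5*s**4/4 + 5*s**3 + 20*s**2/3 + 10*s/3 - sqrt(2)*sqrt(2*s**2 + 1) - 3*atan(3*s/2) is an antiderivative of f.
Check: d/ds[5*s**4/4 + 5*s**3 + 20*s**2/3 + 10*s/3 - sqrt(2)*sqrt(2*s**2 + 1) - 3*atan(3*s/2)] = (135*s**5*sqrt(2*s**2 + 1) + 405*s**4*sqrt(2*s**2 + 1) + 420*s**3*sqrt(2*s**2 + 1) - 54*sqrt(2)*s**3 + 270*s**2*sqrt(2*s**2 + 1) + 160*s*sqrt(2*s**2 + 1) - 24*sqrt(2)*s - 14*sqrt(2*s**2 + 1))/(27*s**2*sqrt(2*s**2 + 1) + 12*sqrt(2*s**2 + 1)), which equals f(s).
F(4) = -sqrt(66) - 3*atan(6) + 760; F(1) = -3*atan(3/2) - sqrt(6) + 65/4.
Integral = F(4) - F(1) = -sqrt(66) - 3*atan(6) + sqrt(6) + 3*atan(3/2) + 2975/4.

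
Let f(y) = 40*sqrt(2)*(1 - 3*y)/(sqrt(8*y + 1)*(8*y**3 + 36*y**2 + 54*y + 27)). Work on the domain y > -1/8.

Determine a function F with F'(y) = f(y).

An antiderivative is F(y) = 10*sqrt(4*y + 1/2)/(4*y**2 + 12*y + 9).

Recognize the product-rule pattern: f = u'v + uv' with u = 10*sqrt(4*y + 1/2), v = (2*y + 3)**(-2), so integration by parts undoes it.
Check: d/dy[10*sqrt(4*y + 1/2)/(4*y**2 + 12*y + 9)] = (80 - 240*y)/(8*sqrt(2)*y**3*sqrt(8*y + 1) + 36*sqrt(2)*y**2*sqrt(8*y + 1) + 54*sqrt(2)*y*sqrt(8*y + 1) + 27*sqrt(2)*sqrt(8*y + 1)), which equals f(y).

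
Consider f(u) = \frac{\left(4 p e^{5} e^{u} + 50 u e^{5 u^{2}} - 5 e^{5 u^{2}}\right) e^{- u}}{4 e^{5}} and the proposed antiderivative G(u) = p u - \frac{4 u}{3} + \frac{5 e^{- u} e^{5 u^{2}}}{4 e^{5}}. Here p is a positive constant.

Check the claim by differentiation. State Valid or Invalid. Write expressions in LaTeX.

Invalid: d/du[G] - f = - \frac{4}{3}, which is not 0.

d/du[G] = \frac{\left(12 p e^{5} e^{u} + 150 u e^{5 u^{2}} - 16 e^{5} e^{u} - 15 e^{5 u^{2}}\right) e^{- u}}{12 e^{5}}
d/du[G] - f(u) = - \frac{4}{3} != 0.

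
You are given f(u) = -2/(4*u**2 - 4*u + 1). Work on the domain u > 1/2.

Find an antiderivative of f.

An antiderivative is F(u) = 1/(2*u - 1).

Any candidate F(u) must reproduce f(u) exactly when differentiated.
Check: d/du[1/(2*u - 1)] = -2/(4*u**2 - 4*u + 1) = f(u).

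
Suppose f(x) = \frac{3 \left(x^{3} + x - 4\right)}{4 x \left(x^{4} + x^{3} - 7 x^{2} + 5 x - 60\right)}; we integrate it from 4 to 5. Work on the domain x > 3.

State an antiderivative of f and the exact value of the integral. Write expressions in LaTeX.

Antiderivative: F(x) = \frac{\log{\left(x \right)}}{20} + \frac{13 \log{\left(x - 3 \right)}}{196} - \frac{9 \log{\left(x + 4 \right)}}{98} - \frac{3 \log{\left(x^{2} + 5 \right)}}{245} + \frac{9 \sqrt{5} \operatorname{atan}{\left(\frac{\sqrt{5} x}{5} \right)}}{245}; value = - \frac{9 \log{\left(9 \right)}}{98} - \frac{9 \sqrt{5} \operatorname{atan}{\left(\frac{4 \sqrt{5}}{5} \right)}}{245} - \frac{\log{\left(4 \right)}}{20} - \frac{3 \log{\left(30 \right)}}{245} + \frac{3 \log{\left(21 \right)}}{245} + \frac{13 \log{\left(2 \right)}}{196} + \frac{\log{\left(5 \right)}}{20} + \frac{9 \sqrt{5} \operatorname{atan}{\left(\sqrt{5} \right)}}{245} + \frac{9 \log{\left(8 \right)}}{98}

Factor the denominator (4 x \left(x - 3\right) \left(x + 4\right) \left(x^{2} + 5\right)) and decompose: f = - \frac{3 \left(2 x - 15\right)}{245 \left(x^{2} + 5\right)} - \frac{9}{98 \left(x + 4\right)} + \frac{13}{196 \left(x - 3\right)} + \frac{1}{20 x}; each piece integrates to a log, atan, or power term.
F(x) = \frac{\log{\left(x \right)}}{20} + \frac{13 \log{\left(x - 3 \right)}}{196} - \frac{9 \log{\left(x + 4 \right)}}{98} - \frac{3 \log{\left(x^{2} + 5 \right)}}{245} + \frac{9 \sqrt{5} \operatorname{atan}{\left(\frac{\sqrt{5} x}{5} \right)}}{245} is an antiderivative of f.
Check: d/dx[\frac{\log{\left(x \right)}}{20} + \frac{13 \log{\left(x - 3 \right)}}{196} - \frac{9 \log{\left(x + 4 \right)}}{98} - \frac{3 \log{\left(x^{2} + 5 \right)}}{245} + \frac{9 \sqrt{5} \operatorname{atan}{\left(\frac{\sqrt{5} x}{5} \right)}}{245}] = \frac{3 x^{3} + 3 x - 12}{4 x^{5} + 4 x^{4} - 28 x^{3} + 20 x^{2} - 240 x}, which equals f(x).
F(5) = - \frac{9 \log{\left(9 \right)}}{98} - \frac{3 \log{\left(30 \right)}}{245} + \frac{13 \log{\left(2 \right)}}{196} + \frac{\log{\left(5 \right)}}{20} + \frac{9 \sqrt{5} \operatorname{atan}{\left(\sqrt{5} \right)}}{245}; F(4) = - \frac{9 \log{\left(8 \right)}}{98} - \frac{3 \log{\left(21 \right)}}{245} + \frac{\log{\left(4 \right)}}{20} + \frac{9 \sqrt{5} \operatorname{atan}{\left(\frac{4 \sqrt{5}}{5} \right)}}{245}.
Integral = F(5) - F(4) = - \frac{9 \log{\left(9 \right)}}{98} - \frac{9 \sqrt{5} \operatorname{atan}{\left(\frac{4 \sqrt{5}}{5} \right)}}{245} - \frac{\log{\left(4 \right)}}{20} - \frac{3 \log{\left(30 \right)}}{245} + \frac{3 \log{\left(21 \right)}}{245} + \frac{13 \log{\left(2 \right)}}{196} + \frac{\log{\left(5 \right)}}{20} + \frac{9 \sqrt{5} \operatorname{atan}{\left(\sqrt{5} \right)}}{245} + \frac{9 \log{\left(8 \right)}}{98}.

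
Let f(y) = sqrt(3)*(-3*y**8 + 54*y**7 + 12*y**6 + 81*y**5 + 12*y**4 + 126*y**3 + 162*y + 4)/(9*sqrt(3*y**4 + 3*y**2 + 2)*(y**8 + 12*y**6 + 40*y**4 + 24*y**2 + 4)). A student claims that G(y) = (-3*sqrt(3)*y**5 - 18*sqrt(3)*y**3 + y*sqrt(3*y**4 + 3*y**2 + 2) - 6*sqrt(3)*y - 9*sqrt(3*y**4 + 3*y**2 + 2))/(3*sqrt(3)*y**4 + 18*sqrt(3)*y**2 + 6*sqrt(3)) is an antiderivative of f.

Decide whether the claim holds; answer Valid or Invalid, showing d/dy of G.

Invalid: d/dy[G] - f = -1, which is not 0.

d/dy[G] = (-9*y**8*sqrt(3*y**4 + 3*y**2 + 2) - 3*sqrt(3)*y**8 + 54*sqrt(3)*y**7 - 108*y**6*sqrt(3*y**4 + 3*y**2 + 2) + 12*sqrt(3)*y**6 + 81*sqrt(3)*y**5 - 360*y**4*sqrt(3*y**4 + 3*y**2 + 2) + 12*sqrt(3)*y**4 + 126*sqrt(3)*y**3 - 216*y**2*sqrt(3*y**4 + 3*y**2 + 2) + 162*sqrt(3)*y - 36*sqrt(3*y**4 + 3*y**2 + 2) + 4*sqrt(3))/(9*y**8*sqrt(3*y**4 + 3*y**2 + 2) + 108*y**6*sqrt(3*y**4 + 3*y**2 + 2) + 360*y**4*sqrt(3*y**4 + 3*y**2 + 2) + 216*y**2*sqrt(3*y**4 + 3*y**2 + 2) + 36*sqrt(3*y**4 + 3*y**2 + 2))
d/dy[G] - f(y) = -1 != 0.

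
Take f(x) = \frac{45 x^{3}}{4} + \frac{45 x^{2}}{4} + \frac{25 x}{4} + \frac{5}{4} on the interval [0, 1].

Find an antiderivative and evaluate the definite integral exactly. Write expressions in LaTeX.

The substitution u = - \frac{3 x^{2}}{2} - x - \frac{1}{2} works: f is exactly (dF/du)*(du/dx) for that inner function.
F(x) = \frac{5 \left(3 x^{2} + 2 x + 1\right)^{2}}{16} is an antiderivative of f.
Check: d/dx[\frac{5 \left(3 x^{2} + 2 x + 1\right)^{2}}{16}] = \frac{45 x^{3}}{4} + \frac{45 x^{2}}{4} + \frac{25 x}{4} + \frac{5}{4} = f(x).
F(1) = \frac{45}{4}; F(0) = \frac{5}{16}.
Integral = F(1) - F(0) = \frac{175}{16}.

Antiderivative: F(x) = \frac{5 \left(3 x^{2} + 2 x + 1\right)^{2}}{16}; value = \frac{175}{16}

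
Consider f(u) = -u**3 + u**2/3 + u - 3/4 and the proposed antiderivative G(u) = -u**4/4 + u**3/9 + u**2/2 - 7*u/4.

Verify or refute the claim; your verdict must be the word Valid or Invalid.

Invalid: d/du[G] - f = -1, which is not 0.

d/du[G] = -u**3 + u**2/3 + u - 7/4
d/du[G] - f(u) = -1 != 0.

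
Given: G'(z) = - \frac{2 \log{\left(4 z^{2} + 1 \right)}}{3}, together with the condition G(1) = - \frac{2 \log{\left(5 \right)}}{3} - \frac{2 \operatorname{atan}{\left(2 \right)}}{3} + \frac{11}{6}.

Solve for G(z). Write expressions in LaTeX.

G(z) = - \frac{2 z \log{\left(4 z^{2} + 1 \right)}}{3} + \frac{4 z}{3} - \frac{2 \operatorname{atan}{\left(2 z \right)}}{3} + \frac{1}{2}

Check a candidate G(z) by differentiating: d/dz[G] must match the given G'(z).
A general antiderivative is - \frac{2 z \log{\left(4 z^{2} + 1 \right)}}{3} + \frac{4 z}{3} - \frac{2 \operatorname{atan}{\left(2 z \right)}}{3} + C.
The condition gives C = - \frac{2 \log{\left(5 \right)}}{3} - \frac{2 \operatorname{atan}{\left(2 \right)}}{3} + \frac{11}{6} - (- \frac{2 \log{\left(5 \right)}}{3} - \frac{2 \operatorname{atan}{\left(2 \right)}}{3} + \frac{4}{3}) = \frac{1}{2}.
So G(z) = - \frac{2 z \log{\left(4 z^{2} + 1 \right)}}{3} + \frac{4 z}{3} - \frac{2 \operatorname{atan}{\left(2 z \right)}}{3} + \frac{1}{2}.
Check: d/dz[- \frac{2 z \log{\left(4 z^{2} + 1 \right)}}{3} + \frac{4 z}{3} - \frac{2 \operatorname{atan}{\left(2 z \right)}}{3} + \frac{1}{2}] = - \frac{2 \log{\left(4 z^{2} + 1 \right)}}{3} = G'(z).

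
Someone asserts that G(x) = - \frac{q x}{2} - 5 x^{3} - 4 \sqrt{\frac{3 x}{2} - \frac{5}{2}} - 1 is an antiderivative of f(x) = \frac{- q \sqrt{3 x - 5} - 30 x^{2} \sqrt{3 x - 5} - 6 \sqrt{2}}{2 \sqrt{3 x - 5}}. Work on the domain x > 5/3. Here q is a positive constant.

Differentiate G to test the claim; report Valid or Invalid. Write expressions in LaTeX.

d/dx[G] = \frac{- q \sqrt{3 x - 5} - 30 x^{2} \sqrt{3 x - 5} - 6 \sqrt{2}}{2 \sqrt{3 x - 5}}
This equals f(x) exactly, so the claim holds.

Valid - differentiating G returns exactly f.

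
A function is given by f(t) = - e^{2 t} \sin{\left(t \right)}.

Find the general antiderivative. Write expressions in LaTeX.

Any candidate F(t) must reproduce f(t) exactly when differentiated.
Check: d/dt[- \frac{2 e^{2 t} \sin{\left(t \right)}}{5} + \frac{e^{2 t} \cos{\left(t \right)}}{5}] = - e^{2 t} \sin{\left(t \right)} = f(t).

F(t) = - \frac{2 e^{2 t} \sin{\left(t \right)}}{5} + \frac{e^{2 t} \cos{\left(t \right)}}{5} + C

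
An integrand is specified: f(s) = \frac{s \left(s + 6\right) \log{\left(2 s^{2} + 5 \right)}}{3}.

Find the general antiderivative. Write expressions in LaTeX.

An antiderivative F(s) passes only if d/ds[F] lands on f(s) exactly.
Check: d/ds[\frac{s^{3} \log{\left(2 s^{2} + 5 \right)}}{9} - \frac{2 s^{3}}{27} + s^{2} \log{\left(2 s^{2} + 5 \right)} - s^{2} + \frac{5 s}{9} + \frac{5 \log{\left(s^{2} + \frac{5}{2} \right)}}{2} - \frac{5 \sqrt{10} \operatorname{atan}{\left(\frac{\sqrt{10} s}{5} \right)}}{18}] = \frac{s^{2} \log{\left(2 s^{2} + 5 \right)}}{3} + 2 s \log{\left(2 s^{2} + 5 \right)}, which equals f(s).

F(s) = \frac{s^{3} \log{\left(2 s^{2} + 5 \right)}}{9} - \frac{2 s^{3}}{27} + s^{2} \log{\left(2 s^{2} + 5 \right)} - s^{2} + \frac{5 s}{9} + \frac{5 \log{\left(s^{2} + \frac{5}{2} \right)}}{2} - \frac{5 \sqrt{10} \operatorname{atan}{\left(\frac{\sqrt{10} s}{5} \right)}}{18} + C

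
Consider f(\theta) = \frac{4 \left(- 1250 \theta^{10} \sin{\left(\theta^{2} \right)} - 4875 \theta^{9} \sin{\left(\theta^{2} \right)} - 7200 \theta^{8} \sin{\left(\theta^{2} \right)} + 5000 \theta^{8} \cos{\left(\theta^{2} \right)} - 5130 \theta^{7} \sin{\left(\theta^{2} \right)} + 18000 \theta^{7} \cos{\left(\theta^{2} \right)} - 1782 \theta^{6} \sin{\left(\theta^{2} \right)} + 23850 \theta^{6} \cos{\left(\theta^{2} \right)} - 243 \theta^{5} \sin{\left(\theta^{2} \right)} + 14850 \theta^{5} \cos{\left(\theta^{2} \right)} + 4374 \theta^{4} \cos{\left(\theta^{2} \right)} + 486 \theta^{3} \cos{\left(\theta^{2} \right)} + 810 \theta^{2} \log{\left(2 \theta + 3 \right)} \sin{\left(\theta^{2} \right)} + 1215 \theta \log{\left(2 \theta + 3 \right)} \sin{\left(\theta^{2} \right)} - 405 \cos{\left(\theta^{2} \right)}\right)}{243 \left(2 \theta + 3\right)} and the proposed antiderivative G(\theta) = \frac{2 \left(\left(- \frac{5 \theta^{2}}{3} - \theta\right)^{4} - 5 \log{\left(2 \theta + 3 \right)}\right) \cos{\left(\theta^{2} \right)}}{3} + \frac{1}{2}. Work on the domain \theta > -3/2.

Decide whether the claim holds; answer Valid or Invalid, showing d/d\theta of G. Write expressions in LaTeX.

Valid - differentiating G returns exactly f.

d/d\theta[G] = \frac{- 5000 \theta^{10} \sin{\left(\theta^{2} \right)} - 19500 \theta^{9} \sin{\left(\theta^{2} \right)} - 28800 \theta^{8} \sin{\left(\theta^{2} \right)} + 20000 \theta^{8} \cos{\left(\theta^{2} \right)} - 20520 \theta^{7} \sin{\left(\theta^{2} \right)} + 72000 \theta^{7} \cos{\left(\theta^{2} \right)} - 7128 \theta^{6} \sin{\left(\theta^{2} \right)} + 95400 \theta^{6} \cos{\left(\theta^{2} \right)} - 972 \theta^{5} \sin{\left(\theta^{2} \right)} + 59400 \theta^{5} \cos{\left(\theta^{2} \right)} + 17496 \theta^{4} \cos{\left(\theta^{2} \right)} + 1944 \theta^{3} \cos{\left(\theta^{2} \right)} + 3240 \theta^{2} \log{\left(2 \theta + 3 \right)} \sin{\left(\theta^{2} \right)} + 4860 \theta \log{\left(2 \theta + 3 \right)} \sin{\left(\theta^{2} \right)} - 1620 \cos{\left(\theta^{2} \right)}}{486 \theta + 729}
This equals f(\theta) exactly, so the claim holds.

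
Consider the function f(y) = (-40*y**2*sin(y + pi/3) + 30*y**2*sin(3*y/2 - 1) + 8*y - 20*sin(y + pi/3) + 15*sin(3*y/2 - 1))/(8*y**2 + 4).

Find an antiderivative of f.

An antiderivative is F(y) = (log(4*y**2 + 2) + 10*cos(y + pi/3) - 5*cos(3*y/2 - 1))/2.

An antiderivative F(y) passes only if d/dy[F] lands on f(y) exactly.
Check: d/dy[(log(4*y**2 + 2) + 10*cos(y + pi/3) - 5*cos(3*y/2 - 1))/2] = (-40*y**2*sin(y + pi/3) + 30*y**2*sin(3*y/2 - 1) + 8*y - 20*sin(y + pi/3) + 15*sin(3*y/2 - 1))/(8*y**2 + 4) = f(y).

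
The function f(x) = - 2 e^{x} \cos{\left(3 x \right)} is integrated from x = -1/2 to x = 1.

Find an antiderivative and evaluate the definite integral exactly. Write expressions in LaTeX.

Any candidate F(x) must reproduce f(x) exactly when differentiated.
F(x) = \frac{\left(- 3 \sin{\left(3 x \right)} - \cos{\left(3 x \right)}\right) e^{x}}{5} is an antiderivative of f.
Check: d/dx[\frac{\left(- 3 \sin{\left(3 x \right)} - \cos{\left(3 x \right)}\right) e^{x}}{5}] = - 2 e^{x} \cos{\left(3 x \right)} = f(x).
F(1) = - \frac{3 e \sin{\left(3 \right)}}{5} - \frac{e \cos{\left(3 \right)}}{5}; F(-1/2) = - \frac{\cos{\left(\frac{3}{2} \right)}}{5 e^{\frac{1}{2}}} + \frac{3 \sin{\left(\frac{3}{2} \right)}}{5 e^{\frac{1}{2}}}.
Integral = F(1) - F(-1/2) = - \frac{3 \sin{\left(\frac{3}{2} \right)}}{5 e^{\frac{1}{2}}} - \frac{3 e \sin{\left(3 \right)}}{5} + \frac{\cos{\left(\frac{3}{2} \right)}}{5 e^{\frac{1}{2}}} - \frac{e \cos{\left(3 \right)}}{5}.

Antiderivative: F(x) = \frac{\left(- 3 \sin{\left(3 x \right)} - \cos{\left(3 x \right)}\right) e^{x}}{5}; value = - \frac{3 \sin{\left(\frac{3}{2} \right)}}{5 e^{\frac{1}{2}}} - \frac{3 e \sin{\left(3 \right)}}{5} + \frac{\cos{\left(\frac{3}{2} \right)}}{5 e^{\frac{1}{2}}} - \frac{e \cos{\left(3 \right)}}{5}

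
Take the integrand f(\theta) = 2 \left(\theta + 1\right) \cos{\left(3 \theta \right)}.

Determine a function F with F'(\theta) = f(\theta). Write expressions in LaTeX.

Whatever form F(\theta) takes, F'(\theta) = f(\theta) is non-negotiable.
Check: d/d\theta[\frac{2 \theta \sin{\left(3 \theta \right)}}{3} + \frac{2 \sin{\left(3 \theta \right)}}{3} + \frac{2 \cos{\left(3 \theta \right)}}{9}] = 2 \theta \cos{\left(3 \theta \right)} + 2 \cos{\left(3 \theta \right)}, which equals f(\theta).

An antiderivative is F(\theta) = \frac{2 \theta \sin{\left(3 \theta \right)}}{3} + \frac{2 \sin{\left(3 \theta \right)}}{3} + \frac{2 \cos{\left(3 \theta \right)}}{9}.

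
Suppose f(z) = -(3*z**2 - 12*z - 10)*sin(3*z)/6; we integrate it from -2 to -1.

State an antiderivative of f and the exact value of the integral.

Differentiate the proposed F(z) back; it has to land on f(z) exactly.
F(z) = z**2*cos(3*z)/6 - z*sin(3*z)/9 - 2*z*cos(3*z)/3 + 2*sin(3*z)/9 - 16*cos(3*z)/27 is an antiderivative of f.
Check: d/dz[z**2*cos(3*z)/6 - z*sin(3*z)/9 - 2*z*cos(3*z)/3 + 2*sin(3*z)/9 - 16*cos(3*z)/27] = -z**2*sin(3*z)/2 + 2*z*sin(3*z) + 5*sin(3*z)/3, which equals f(z).
F(-1) = 13*cos(3)/54 - sin(3)/3; F(-2) = -4*sin(6)/9 + 38*cos(6)/27.
Integral = F(-1) - F(-2) = -38*cos(6)/27 + 13*cos(3)/54 + 4*sin(6)/9 - sin(3)/3.

Antiderivative: F(z) = z**2*cos(3*z)/6 - z*sin(3*z)/9 - 2*z*cos(3*z)/3 + 2*sin(3*z)/9 - 16*cos(3*z)/27; value = -38*cos(6)/27 + 13*cos(3)/54 + 4*sin(6)/9 - sin(3)/3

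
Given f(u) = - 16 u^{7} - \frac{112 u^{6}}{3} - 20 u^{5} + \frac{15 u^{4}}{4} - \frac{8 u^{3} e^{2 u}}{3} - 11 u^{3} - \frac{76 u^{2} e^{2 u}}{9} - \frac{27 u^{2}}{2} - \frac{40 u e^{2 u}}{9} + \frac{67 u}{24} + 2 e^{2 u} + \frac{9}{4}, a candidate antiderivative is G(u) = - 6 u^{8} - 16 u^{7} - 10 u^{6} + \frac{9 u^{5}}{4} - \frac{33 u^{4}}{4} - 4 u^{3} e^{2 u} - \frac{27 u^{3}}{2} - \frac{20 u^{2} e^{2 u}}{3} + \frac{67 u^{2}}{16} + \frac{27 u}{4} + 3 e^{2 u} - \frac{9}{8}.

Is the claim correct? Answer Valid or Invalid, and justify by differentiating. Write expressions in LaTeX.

d/du[G] = - 48 u^{7} - 112 u^{6} - 60 u^{5} + \frac{45 u^{4}}{4} - 8 u^{3} e^{2 u} - 33 u^{3} - \frac{76 u^{2} e^{2 u}}{3} - \frac{81 u^{2}}{2} - \frac{40 u e^{2 u}}{3} + \frac{67 u}{8} + 6 e^{2 u} + \frac{27}{4}
d/du[G] - f(u) = - 32 u^{7} - \frac{224 u^{6}}{3} - 40 u^{5} + \frac{15 u^{4}}{2} - \frac{16 u^{3} e^{2 u}}{3} - 22 u^{3} - \frac{152 u^{2} e^{2 u}}{9} - 27 u^{2} - \frac{80 u e^{2 u}}{9} + \frac{67 u}{12} + 4 e^{2 u} + \frac{9}{2} != 0.

Invalid: d/du[G] - f = - 32 u^{7} - \frac{224 u^{6}}{3} - 40 u^{5} + \frac{15 u^{4}}{2} - \frac{16 u^{3} e^{2 u}}{3} - 22 u^{3} - \frac{152 u^{2} e^{2 u}}{9} - 27 u^{2} - \frac{80 u e^{2 u}}{9} + \frac{67 u}{12} + 4 e^{2 u} + \frac{9}{2}, which is not 0.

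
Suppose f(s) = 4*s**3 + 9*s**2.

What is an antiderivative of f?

Integrate term by term and add the pieces.
Check: d/ds[s**4 + 3*s**3] = 4*s**3 + 9*s**2 = f(s).

An antiderivative is F(s) = s**4 + 3*s**3.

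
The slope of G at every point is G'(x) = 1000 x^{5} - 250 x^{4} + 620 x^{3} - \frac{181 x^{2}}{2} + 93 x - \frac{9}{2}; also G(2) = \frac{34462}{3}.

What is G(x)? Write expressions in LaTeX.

The substitution u = - 5 x^{2} + \frac{x}{2} - \frac{3}{2} works: G'(x) is exactly (dG/du)*(du/dx) for that inner function.
A general antiderivative is - \frac{4 \left(- 5 x^{2} + \frac{x}{2} - \frac{3}{2}\right)^{3}}{3} + C.
The condition gives C = \frac{34462}{3} - (\frac{68921}{6}) = \frac{1}{2}.
So G(x) = \frac{1000 x^{6} - 300 x^{5} + 930 x^{4} - 181 x^{3} + 279 x^{2} - 27 x + 30}{6}.
Check: d/dx[\frac{1000 x^{6} - 300 x^{5} + 930 x^{4} - 181 x^{3} + 279 x^{2} - 27 x + 30}{6}] = 1000 x^{5} - 250 x^{4} + 620 x^{3} - \frac{181 x^{2}}{2} + 93 x - \frac{9}{2} = G'(x).

G(x) = \frac{1000 x^{6} - 300 x^{5} + 930 x^{4} - 181 x^{3} + 279 x^{2} - 27 x + 30}{6}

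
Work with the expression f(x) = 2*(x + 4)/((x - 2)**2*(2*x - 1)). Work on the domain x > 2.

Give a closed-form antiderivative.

Factor the denominator ((x - 2)**2*(2*x - 1)) and decompose: f = 4/(2*x - 1) - 2/(x - 2) + 4/(x - 2)**2; each piece integrates to a log, atan, or power term.
Check: d/dx[-2*log(x - 2) + 2*log(x - 1/2) - 4/(x - 2)] = (2*x + 8)/(2*x**3 - 9*x**2 + 12*x - 4), which equals f(x).

An antiderivative is F(x) = -2*log(x - 2) + 2*log(x - 1/2) - 4/(x - 2).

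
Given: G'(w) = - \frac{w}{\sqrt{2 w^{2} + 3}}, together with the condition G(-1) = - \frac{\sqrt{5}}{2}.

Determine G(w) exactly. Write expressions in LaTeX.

G(w) = - \frac{\sqrt{2 w^{2} + 3}}{2}

The substitution u = 2 w^{2} + 3 works: G'(w) is exactly (dG/du)*(du/dw) for that inner function.
A general antiderivative is - \frac{\sqrt{2 w^{2} + 3}}{2} + C.
The condition gives C = - \frac{\sqrt{5}}{2} - (- \frac{\sqrt{5}}{2}) = 0.
So G(w) = - \frac{\sqrt{2 w^{2} + 3}}{2}.
Check: d/dw[- \frac{\sqrt{2 w^{2} + 3}}{2}] = - \frac{w}{\sqrt{2 w^{2} + 3}} = G'(w).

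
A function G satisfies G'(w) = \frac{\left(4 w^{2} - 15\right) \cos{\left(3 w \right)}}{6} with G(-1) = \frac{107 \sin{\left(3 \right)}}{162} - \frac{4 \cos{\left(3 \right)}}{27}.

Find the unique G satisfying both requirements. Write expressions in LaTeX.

Check a candidate G(w) by differentiating: d/dw[G] must match the given G'(w).
A general antiderivative is \frac{2 w^{2} \sin{\left(3 w \right)}}{9} + \frac{4 w \cos{\left(3 w \right)}}{27} - \frac{143 \sin{\left(3 w \right)}}{162} + C.
The condition gives C = \frac{107 \sin{\left(3 \right)}}{162} - \frac{4 \cos{\left(3 \right)}}{27} - (\frac{107 \sin{\left(3 \right)}}{162} - \frac{4 \cos{\left(3 \right)}}{27}) = 0.
So G(w) = \frac{36 w^{2} \sin{\left(3 w \right)} + 24 w \cos{\left(3 w \right)} - 143 \sin{\left(3 w \right)}}{162}.
Check: d/dw[\frac{36 w^{2} \sin{\left(3 w \right)} + 24 w \cos{\left(3 w \right)} - 143 \sin{\left(3 w \right)}}{162}] = \frac{2 w^{2} \cos{\left(3 w \right)}}{3} - \frac{5 \cos{\left(3 w \right)}}{2}, which equals G'(w).

G(w) = \frac{36 w^{2} \sin{\left(3 w \right)} + 24 w \cos{\left(3 w \right)} - 143 \sin{\left(3 w \right)}}{162}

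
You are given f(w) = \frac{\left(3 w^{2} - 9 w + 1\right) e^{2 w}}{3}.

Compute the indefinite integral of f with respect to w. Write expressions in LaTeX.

F(w) = \frac{w^{2} e^{2 w}}{2} - 2 w e^{2 w} + \frac{7 e^{2 w}}{6} + C

Recognize the product-rule pattern: f = u'v + uv' with u = \frac{w^{2}}{2} - 2 w + \frac{7}{6}, v = e^{2 w}, so integration by parts undoes it.
Check: d/dw[\frac{w^{2} e^{2 w}}{2} - 2 w e^{2 w} + \frac{7 e^{2 w}}{6}] = w^{2} e^{2 w} - 3 w e^{2 w} + \frac{e^{2 w}}{3}, which equals f(w).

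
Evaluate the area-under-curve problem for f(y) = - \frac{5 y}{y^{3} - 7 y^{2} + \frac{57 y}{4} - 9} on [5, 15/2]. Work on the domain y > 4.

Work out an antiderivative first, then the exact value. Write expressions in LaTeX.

Antiderivative: F(y) = - \frac{16 \log{\left(y - 4 \right)}}{5} + \frac{16 \log{\left(y - \frac{3}{2} \right)}}{5} - \frac{60}{20 y - 30}; value = - \frac{32 \log{\left(\frac{7}{2} \right)}}{5} + \frac{5}{14} + \frac{16 \log{\left(6 \right)}}{5}

The denominator factors as \left(y - 4\right) \left(2 y - 3\right)^{2}; partial fractions split f into directly integrable pieces: \frac{32}{5 \left(2 y - 3\right)} + \frac{12}{\left(2 y - 3\right)^{2}} - \frac{16}{5 \left(y - 4\right)}.
F(y) = - \frac{16 \log{\left(y - 4 \right)}}{5} + \frac{16 \log{\left(y - \frac{3}{2} \right)}}{5} - \frac{60}{20 y - 30} is an antiderivative of f.
Check: d/dy[- \frac{16 \log{\left(y - 4 \right)}}{5} + \frac{16 \log{\left(y - \frac{3}{2} \right)}}{5} - \frac{60}{20 y - 30}] = - \frac{20 y}{4 y^{3} - 28 y^{2} + 57 y - 36}, which equals f(y).
F(15/2) = - \frac{16 \log{\left(\frac{7}{2} \right)}}{5} - \frac{1}{2} + \frac{16 \log{\left(6 \right)}}{5}; F(5) = - \frac{6}{7} + \frac{16 \log{\left(\frac{7}{2} \right)}}{5}.
Integral = F(15/2) - F(5) = - \frac{32 \log{\left(\frac{7}{2} \right)}}{5} + \frac{5}{14} + \frac{16 \log{\left(6 \right)}}{5}.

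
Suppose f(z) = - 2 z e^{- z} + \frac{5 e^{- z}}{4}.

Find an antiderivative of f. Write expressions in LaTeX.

An antiderivative is F(z) = 2 z e^{- z} + \frac{3 e^{- z}}{4}.

Recognize the product-rule pattern: f = u'v + uv' with u = 2 z + \frac{3}{4}, v = e^{- z}, so integration by parts undoes it.
Check: d/dz[2 z e^{- z} + \frac{3 e^{- z}}{4}] = \frac{\left(5 - 8 z\right) e^{- z}}{4}, which equals f(z).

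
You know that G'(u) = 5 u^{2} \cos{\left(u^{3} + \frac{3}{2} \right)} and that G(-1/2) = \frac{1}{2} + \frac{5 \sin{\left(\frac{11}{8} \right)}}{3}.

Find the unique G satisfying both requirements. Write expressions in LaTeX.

G(u) = \frac{5 \sin{\left(u^{3} + \frac{3}{2} \right)}}{3} + \frac{1}{2}

G'(u) matches the chain-rule pattern g'(h)*h' with inner function h(u) = u^{3} + \frac{3}{2}; substituting w = h(u) collapses the integral.
A general antiderivative is \frac{5 \sin{\left(u^{3} + \frac{3}{2} \right)}}{3} + C.
The condition gives C = \frac{1}{2} + \frac{5 \sin{\left(\frac{11}{8} \right)}}{3} - (\frac{5 \sin{\left(\frac{11}{8} \right)}}{3}) = \frac{1}{2}.
So G(u) = \frac{5 \sin{\left(u^{3} + \frac{3}{2} \right)}}{3} + \frac{1}{2}.
Check: d/du[\frac{5 \sin{\left(u^{3} + \frac{3}{2} \right)}}{3} + \frac{1}{2}] = 5 u^{2} \cos{\left(u^{3} + \frac{3}{2} \right)} = G'(u).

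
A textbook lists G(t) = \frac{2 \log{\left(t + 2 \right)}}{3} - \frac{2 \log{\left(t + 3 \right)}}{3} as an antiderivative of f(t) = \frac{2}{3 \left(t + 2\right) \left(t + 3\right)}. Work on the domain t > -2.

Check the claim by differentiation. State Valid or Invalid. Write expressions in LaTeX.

Valid. The derivative of G reproduces f.

d/dt[G] = \frac{2}{3 t^{2} + 15 t + 18}
This equals f(t) exactly, so the claim holds.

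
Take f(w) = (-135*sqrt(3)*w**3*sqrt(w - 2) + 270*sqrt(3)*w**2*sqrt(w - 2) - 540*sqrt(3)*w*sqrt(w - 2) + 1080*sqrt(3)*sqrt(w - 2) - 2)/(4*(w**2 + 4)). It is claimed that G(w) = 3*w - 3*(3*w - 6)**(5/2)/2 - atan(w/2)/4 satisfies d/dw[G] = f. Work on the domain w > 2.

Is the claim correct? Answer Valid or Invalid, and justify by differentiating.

d/dw[G] = (-135*sqrt(3)*w**3*sqrt(w - 2) + 270*sqrt(3)*w**2*sqrt(w - 2) + 12*w**2 - 540*sqrt(3)*w*sqrt(w - 2) + 1080*sqrt(3)*sqrt(w - 2) + 46)/(4*w**2 + 16)
d/dw[G] - f(w) = 3 != 0.

Invalid: d/dw[G] - f = 3, which is not 0.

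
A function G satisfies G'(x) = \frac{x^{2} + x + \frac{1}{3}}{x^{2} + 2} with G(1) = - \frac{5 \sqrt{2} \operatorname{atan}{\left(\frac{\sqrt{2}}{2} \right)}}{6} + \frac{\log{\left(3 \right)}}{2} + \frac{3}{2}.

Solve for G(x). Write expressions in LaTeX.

G(x) = x + \frac{\log{\left(x^{2} + 2 \right)}}{2} - \frac{5 \sqrt{2} \operatorname{atan}{\left(\frac{\sqrt{2} x}{2} \right)}}{6} + \frac{1}{2}

Recover the given G'(x) by differentiating a candidate G(x); any mismatch rules it out.
A general antiderivative is x + \frac{\log{\left(x^{2} + 2 \right)}}{2} - \frac{5 \sqrt{2} \operatorname{atan}{\left(\frac{\sqrt{2} x}{2} \right)}}{6} + C.
The condition gives C = - \frac{5 \sqrt{2} \operatorname{atan}{\left(\frac{\sqrt{2}}{2} \right)}}{6} + \frac{\log{\left(3 \right)}}{2} + \frac{3}{2} - (- \frac{5 \sqrt{2} \operatorname{atan}{\left(\frac{\sqrt{2}}{2} \right)}}{6} + \frac{\log{\left(3 \right)}}{2} + 1) = \frac{1}{2}.
So G(x) = x + \frac{\log{\left(x^{2} + 2 \right)}}{2} - \frac{5 \sqrt{2} \operatorname{atan}{\left(\frac{\sqrt{2} x}{2} \right)}}{6} + \frac{1}{2}.
Check: d/dx[x + \frac{\log{\left(x^{2} + 2 \right)}}{2} - \frac{5 \sqrt{2} \operatorname{atan}{\left(\frac{\sqrt{2} x}{2} \right)}}{6} + \frac{1}{2}] = \frac{3 x^{2} + 3 x + 1}{3 x^{2} + 6}, which equals G'(x).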